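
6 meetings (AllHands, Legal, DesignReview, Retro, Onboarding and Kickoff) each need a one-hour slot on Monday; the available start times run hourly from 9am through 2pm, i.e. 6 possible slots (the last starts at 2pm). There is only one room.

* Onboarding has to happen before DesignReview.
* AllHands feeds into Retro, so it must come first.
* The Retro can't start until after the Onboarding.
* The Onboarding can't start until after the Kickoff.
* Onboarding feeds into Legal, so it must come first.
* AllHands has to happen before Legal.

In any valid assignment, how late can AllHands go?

12pm

Downstream work caps AllHands at 1pm.
AllHands at 12pm is achievable: Onboarding=10am, Retro=2pm, Kickoff=9am, Legal=1pm, AllHands=12pm, DesignReview=11am.
Nothing later works — the capacity limit rule out every slot after 12pm.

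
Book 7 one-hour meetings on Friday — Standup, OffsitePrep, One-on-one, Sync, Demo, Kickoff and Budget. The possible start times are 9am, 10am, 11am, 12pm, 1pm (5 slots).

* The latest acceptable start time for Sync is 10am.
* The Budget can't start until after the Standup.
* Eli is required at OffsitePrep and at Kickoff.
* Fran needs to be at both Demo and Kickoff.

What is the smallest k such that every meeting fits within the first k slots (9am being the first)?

The precedence chain requires at least 2 distinct slots.
2 works (last occupied slot: 10am): for example Budget in 10am, Demo in 9am, One-on-one in 9am, Standup in 9am, OffsitePrep in 9am, Sync in 9am, Kickoff in 10am.

2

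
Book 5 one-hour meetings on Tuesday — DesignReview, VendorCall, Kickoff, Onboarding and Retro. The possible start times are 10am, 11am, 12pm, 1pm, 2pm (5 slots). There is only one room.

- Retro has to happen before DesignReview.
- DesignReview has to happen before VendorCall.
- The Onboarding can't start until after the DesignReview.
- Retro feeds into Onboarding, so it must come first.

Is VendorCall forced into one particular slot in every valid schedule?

VendorCall can be 12pm (e.g. DesignReview -> 11am; Retro -> 10am; Onboarding -> 1pm; Kickoff -> 2pm; VendorCall -> 12pm) or 1pm (e.g. VendorCall=1pm, DesignReview=11am, Onboarding=12pm, Kickoff=2pm, Retro=10am).

No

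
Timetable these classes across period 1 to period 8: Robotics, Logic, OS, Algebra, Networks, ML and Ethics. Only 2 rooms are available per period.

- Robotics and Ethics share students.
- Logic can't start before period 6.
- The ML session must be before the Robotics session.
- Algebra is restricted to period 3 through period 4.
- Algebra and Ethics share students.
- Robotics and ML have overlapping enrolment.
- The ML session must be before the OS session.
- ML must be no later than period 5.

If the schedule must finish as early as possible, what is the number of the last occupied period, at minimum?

The precedence chain requires at least 2 distinct periods.
With at most 2 per period and 7 classes, at least 4 periods are needed.
Logic can't be placed before period 6, so the schedule must run through at least period 6.
6 works (last occupied period: period 6): for example Ethics=period 4, Networks=period 1, Algebra=period 3, OS=period 2, ML=period 1, Logic=period 6, Robotics=period 2.

6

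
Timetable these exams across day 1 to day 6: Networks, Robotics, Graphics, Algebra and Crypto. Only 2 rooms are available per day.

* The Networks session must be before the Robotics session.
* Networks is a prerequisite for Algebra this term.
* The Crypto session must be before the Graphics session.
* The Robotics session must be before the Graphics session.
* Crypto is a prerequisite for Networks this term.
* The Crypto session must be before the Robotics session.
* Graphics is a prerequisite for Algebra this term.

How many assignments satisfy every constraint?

6

Splitting on Networks: it can be day 2 (4), day 3 (2). Listing each branch's schedules as (Robotics, Graphics, Algebra, Crypto) by day number:
Networks=day 2: (3,4,5,1) (3,4,6,1) (3,5,6,1) (4,5,6,1) — 4.
Networks=day 3: (4,5,6,1) (4,5,6,2) — 2.
Summing: 4 + 2 = 6.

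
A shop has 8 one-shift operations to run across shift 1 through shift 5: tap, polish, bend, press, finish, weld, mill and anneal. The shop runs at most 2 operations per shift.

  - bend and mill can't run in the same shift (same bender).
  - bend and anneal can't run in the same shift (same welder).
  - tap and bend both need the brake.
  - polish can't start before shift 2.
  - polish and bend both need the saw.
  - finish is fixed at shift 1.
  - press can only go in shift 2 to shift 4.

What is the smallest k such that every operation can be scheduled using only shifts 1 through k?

With at most 2 per shift and 8 operations, at least 4 shifts are needed.
polish can't be placed before shift 2, so the schedule must run through at least shift 2.
4 works (last occupied shift: shift 4): for example tap=shift 1, polish=shift 2, press=shift 2, anneal=shift 4, weld=shift 3, finish=shift 1, mill=shift 4, bend=shift 3.

4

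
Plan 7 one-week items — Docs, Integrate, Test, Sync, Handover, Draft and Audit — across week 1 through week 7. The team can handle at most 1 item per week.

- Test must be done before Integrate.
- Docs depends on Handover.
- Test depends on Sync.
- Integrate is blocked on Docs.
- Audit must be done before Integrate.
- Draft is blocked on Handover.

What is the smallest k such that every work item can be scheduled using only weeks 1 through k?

7 weeks

The precedence chain requires at least 3 distinct weeks.
With at most 1 per week and 7 work items, at least 7 weeks are needed.
7 works (last occupied week: week 7): for example Handover=week 1; Draft=week 7; Test=week 4; Integrate=week 6; Audit=week 5; Docs=week 2; Sync=week 3.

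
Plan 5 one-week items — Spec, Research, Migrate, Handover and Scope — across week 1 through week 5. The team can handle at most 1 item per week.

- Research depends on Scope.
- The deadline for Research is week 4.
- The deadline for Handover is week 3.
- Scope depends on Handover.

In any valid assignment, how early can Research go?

Precedence pushes Research to at least week 3; Research's own window allows nothing later than week 4.
Research at week 3 is achievable: Handover in week 1; Research in week 3; Migrate in week 5; Scope in week 2; Spec in week 4.

week 3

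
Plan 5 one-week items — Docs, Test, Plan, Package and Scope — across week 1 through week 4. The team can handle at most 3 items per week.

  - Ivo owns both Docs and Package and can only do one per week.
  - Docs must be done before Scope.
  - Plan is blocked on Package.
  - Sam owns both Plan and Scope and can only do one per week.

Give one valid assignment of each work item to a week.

Package=week 2; Docs=week 1; Scope=week 2; Plan=week 3; Test=week 1

Checking: Package(week 2) before Plan(week 3); Docs(week 1) before Scope(week 2); Docs(week 1) != Package(week 2); Plan(week 3) != Scope(week 2); max 2 per week (cap 3).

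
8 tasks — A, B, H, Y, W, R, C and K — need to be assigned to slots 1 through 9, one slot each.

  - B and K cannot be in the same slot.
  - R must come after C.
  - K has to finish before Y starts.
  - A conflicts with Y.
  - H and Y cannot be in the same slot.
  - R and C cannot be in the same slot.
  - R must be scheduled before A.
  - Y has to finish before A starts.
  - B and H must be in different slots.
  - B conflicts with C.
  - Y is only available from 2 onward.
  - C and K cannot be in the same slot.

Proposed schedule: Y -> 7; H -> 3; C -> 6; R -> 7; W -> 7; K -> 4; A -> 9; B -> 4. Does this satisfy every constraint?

No — it violates: B and K cannot be in the same slot

C and K cannot be in the same slot — holds.
R must come after C — holds.
K has to finish before Y starts — holds.
B conflicts with C — holds.
B and H must be in different slots — holds.
Y has to finish before A starts — holds.
R must be scheduled before A — holds.
H and Y cannot be in the same slot — holds.
A conflicts with Y — holds.
B and K cannot be in the same slot — violated.
Y is only available from 2 onward — holds.
R and C cannot be in the same slot — holds.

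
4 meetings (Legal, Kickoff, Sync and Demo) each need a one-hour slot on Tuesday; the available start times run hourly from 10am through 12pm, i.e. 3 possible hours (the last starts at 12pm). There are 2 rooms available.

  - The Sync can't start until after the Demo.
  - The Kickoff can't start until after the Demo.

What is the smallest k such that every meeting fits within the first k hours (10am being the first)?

The precedence chain requires at least 2 distinct hours.
With at most 2 per hour and 4 meetings, at least 2 hours are needed.
2 works (last occupied hour: 11am): for example Demo in 10am; Sync in 11am; Kickoff in 11am; Legal in 10am.

2 hours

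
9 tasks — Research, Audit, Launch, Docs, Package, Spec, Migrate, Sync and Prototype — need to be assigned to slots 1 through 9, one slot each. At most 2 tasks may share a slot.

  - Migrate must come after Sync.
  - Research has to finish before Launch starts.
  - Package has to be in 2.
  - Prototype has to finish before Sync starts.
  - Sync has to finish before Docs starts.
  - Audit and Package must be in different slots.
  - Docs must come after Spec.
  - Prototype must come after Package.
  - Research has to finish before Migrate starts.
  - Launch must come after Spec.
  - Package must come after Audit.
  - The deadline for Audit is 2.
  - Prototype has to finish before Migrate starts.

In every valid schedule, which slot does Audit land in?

Audit's window is 1–2.
Package is fixed at 2, and Audit can't share a slot with Package.
So Audit must be 1.

1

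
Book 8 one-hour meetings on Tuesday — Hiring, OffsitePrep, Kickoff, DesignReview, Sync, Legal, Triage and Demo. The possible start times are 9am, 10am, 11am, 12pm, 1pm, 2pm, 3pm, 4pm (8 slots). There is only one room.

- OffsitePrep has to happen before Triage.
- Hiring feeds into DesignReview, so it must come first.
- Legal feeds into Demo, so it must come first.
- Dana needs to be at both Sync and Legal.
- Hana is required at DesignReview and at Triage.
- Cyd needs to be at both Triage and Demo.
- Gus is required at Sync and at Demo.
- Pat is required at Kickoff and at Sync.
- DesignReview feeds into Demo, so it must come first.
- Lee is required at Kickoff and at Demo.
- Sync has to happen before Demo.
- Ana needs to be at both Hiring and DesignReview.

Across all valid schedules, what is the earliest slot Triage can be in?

10am

Precedence pushes Triage to at least 10am.
Triage at 10am is achievable: DesignReview -> 12pm, Sync -> 1pm, Demo -> 3pm, Triage -> 10am, Kickoff -> 4pm, OffsitePrep -> 9am, Hiring -> 11am, Legal -> 2pm.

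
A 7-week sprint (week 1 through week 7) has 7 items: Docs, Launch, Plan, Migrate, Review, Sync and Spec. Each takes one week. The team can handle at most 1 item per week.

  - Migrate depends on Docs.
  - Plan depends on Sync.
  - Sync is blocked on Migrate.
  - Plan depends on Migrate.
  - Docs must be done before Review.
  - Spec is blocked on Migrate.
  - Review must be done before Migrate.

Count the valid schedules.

Splitting on Docs: it can be week 1 (18), week 2 (3). Listing each branch's schedules as (Launch, Plan, Migrate, Review, Sync, Spec) by week number:
Docs=week 1: (2,6,4,3,5,7) (2,7,4,3,5,6) (2,7,4,3,6,5) (3,6,4,2,5,7) (3,7,4,2,5,6) (3,7,4,2,6,5) (4,6,3,2,5,7) (4,7,3,2,5,6) (4,7,3,2,6,5) (5,6,3,2,4,7) (5,7,3,2,4,6) (5,7,3,2,6,4) (6,5,3,2,4,7) (6,7,3,2,4,5) (6,7,3,2,5,4) (7,5,3,2,4,6) (7,6,3,2,4,5) (7,6,3,2,5,4) — 18.
Docs=week 2: (1,6,4,3,5,7) (1,7,4,3,5,6) (1,7,4,3,6,5) — 3.
Summing: 18 + 3 = 21.

21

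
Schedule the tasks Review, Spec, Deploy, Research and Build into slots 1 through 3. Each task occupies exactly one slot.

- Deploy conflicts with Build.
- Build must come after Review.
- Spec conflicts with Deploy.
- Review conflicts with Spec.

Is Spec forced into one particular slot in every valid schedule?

No

Spec can be 1 (e.g. Spec -> 1; Review -> 2; Build -> 3; Deploy -> 2; Research -> 1) or 2 (e.g. Spec -> 2, Research -> 1, Review -> 1, Deploy -> 1, Build -> 2).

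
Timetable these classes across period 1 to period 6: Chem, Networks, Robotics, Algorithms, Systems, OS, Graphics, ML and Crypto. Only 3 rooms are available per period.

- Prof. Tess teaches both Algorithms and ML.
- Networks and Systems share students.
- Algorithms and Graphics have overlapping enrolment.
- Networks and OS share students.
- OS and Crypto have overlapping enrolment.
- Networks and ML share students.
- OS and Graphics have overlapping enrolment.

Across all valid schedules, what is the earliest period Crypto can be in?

Crypto at period 1 is achievable: OS in period 3; Graphics in period 4; Networks in period 1; Chem in period 1; ML in period 3; Systems in period 2; Algorithms in period 2; Crypto in period 1; Robotics in period 2.

period 1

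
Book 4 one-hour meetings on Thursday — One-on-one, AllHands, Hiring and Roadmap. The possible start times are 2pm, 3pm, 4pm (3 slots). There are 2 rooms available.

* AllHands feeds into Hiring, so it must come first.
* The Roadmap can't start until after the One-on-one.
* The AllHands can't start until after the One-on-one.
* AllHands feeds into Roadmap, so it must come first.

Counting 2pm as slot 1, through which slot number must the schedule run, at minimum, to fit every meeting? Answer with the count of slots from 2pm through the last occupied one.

The precedence chain requires at least 3 distinct slots.
With at most 2 per slot and 4 meetings, at least 2 slots are needed.
3 works (last occupied slot: 4pm): for example Roadmap in 4pm; Hiring in 4pm; One-on-one in 2pm; AllHands in 3pm.

3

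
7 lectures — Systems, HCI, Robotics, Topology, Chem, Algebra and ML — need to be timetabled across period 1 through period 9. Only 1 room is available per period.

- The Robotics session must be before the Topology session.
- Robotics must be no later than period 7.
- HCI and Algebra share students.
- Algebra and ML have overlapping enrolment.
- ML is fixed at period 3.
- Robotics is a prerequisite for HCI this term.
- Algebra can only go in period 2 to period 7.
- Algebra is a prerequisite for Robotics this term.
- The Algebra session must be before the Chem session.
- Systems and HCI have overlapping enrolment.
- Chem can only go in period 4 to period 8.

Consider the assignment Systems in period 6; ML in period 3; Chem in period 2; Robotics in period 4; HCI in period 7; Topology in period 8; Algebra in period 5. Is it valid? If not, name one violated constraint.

Systems and HCI have overlapping enrolment — holds.
Robotics must be no later than period 7 — holds.
Only 1 room is available per period — holds.
Chem can only go in period 4 to period 8 — violated.
Algebra and ML have overlapping enrolment — holds.
The Robotics session must be before the Topology session — holds.
Algebra is a prerequisite for Robotics this term — violated.
HCI and Algebra share students — holds.
Algebra can only go in period 2 to period 7 — holds.
ML is fixed at period 3 — holds.
The Algebra session must be before the Chem session — violated.
Robotics is a prerequisite for HCI this term — holds.

Invalid. The Algebra session must be before the Chem session.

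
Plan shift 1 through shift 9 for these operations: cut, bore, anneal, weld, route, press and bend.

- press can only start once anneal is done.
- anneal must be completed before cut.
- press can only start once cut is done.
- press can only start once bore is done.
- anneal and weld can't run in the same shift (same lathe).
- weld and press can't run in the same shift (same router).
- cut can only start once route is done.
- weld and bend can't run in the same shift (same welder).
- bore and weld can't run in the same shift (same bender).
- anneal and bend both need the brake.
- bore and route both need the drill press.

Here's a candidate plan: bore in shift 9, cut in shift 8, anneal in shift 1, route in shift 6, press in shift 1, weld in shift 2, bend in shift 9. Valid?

Invalid. press can only start once bore is done.

cut can only start once route is done — holds.
anneal and weld can't run in the same shift (same lathe) — holds.
weld and press can't run in the same shift (same router) — holds.
press can only start once bore is done — violated.
bore and weld can't run in the same shift (same bender) — holds.
anneal must be completed before cut — holds.
press can only start once anneal is done — violated.
bore and route both need the drill press — holds.
press can only start once cut is done — violated.
anneal and bend both need the brake — holds.
weld and bend can't run in the same shift (same welder) — holds.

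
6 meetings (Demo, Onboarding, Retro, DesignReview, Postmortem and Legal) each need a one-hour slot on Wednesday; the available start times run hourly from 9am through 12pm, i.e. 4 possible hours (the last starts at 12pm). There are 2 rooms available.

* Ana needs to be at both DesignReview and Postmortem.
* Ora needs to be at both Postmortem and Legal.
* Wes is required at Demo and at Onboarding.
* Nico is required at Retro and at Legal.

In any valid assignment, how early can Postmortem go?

Postmortem at 9am is achievable: Legal=11am, Onboarding=10am, Demo=9am, DesignReview=11am, Retro=10am, Postmortem=9am.

9am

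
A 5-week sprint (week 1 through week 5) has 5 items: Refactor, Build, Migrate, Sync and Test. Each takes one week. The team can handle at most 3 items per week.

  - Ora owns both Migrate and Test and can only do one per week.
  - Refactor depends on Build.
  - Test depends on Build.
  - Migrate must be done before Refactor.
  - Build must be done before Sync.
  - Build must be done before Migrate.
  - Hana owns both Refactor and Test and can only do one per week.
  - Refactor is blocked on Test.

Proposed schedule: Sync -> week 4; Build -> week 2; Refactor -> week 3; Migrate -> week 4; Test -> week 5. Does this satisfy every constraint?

Refactor depends on Build — holds.
Test depends on Build — holds.
Migrate must be done before Refactor — violated.
Build must be done before Migrate — holds.
Hana owns both Refactor and Test and can only do one per week — holds.
Ora owns both Migrate and Test and can only do one per week — holds.
Refactor is blocked on Test — violated.
Build must be done before Sync — holds.
The team can handle at most 3 items per week — holds.

No. Refactor is blocked on Test is not satisfied.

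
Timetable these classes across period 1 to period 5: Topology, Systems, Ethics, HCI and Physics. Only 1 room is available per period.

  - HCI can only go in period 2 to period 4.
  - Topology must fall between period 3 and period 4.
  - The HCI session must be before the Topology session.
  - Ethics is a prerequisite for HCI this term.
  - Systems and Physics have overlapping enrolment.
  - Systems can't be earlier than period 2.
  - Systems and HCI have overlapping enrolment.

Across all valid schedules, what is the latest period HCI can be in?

period 3

HCI is available from period 2; HCI's own window allows nothing later than period 4; downstream work caps HCI at period 3.
HCI at period 3 is achievable: HCI=period 3, Systems=period 2, Physics=period 5, Ethics=period 1, Topology=period 4.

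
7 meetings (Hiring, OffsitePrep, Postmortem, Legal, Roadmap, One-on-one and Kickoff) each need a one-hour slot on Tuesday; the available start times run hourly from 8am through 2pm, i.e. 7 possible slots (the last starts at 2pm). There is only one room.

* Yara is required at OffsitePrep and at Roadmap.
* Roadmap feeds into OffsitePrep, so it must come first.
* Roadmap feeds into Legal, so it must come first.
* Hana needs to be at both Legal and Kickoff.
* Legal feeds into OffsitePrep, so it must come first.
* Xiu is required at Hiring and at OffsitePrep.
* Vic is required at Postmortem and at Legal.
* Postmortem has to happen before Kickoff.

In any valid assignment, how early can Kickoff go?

Precedence pushes Kickoff to at least 9am.
Kickoff at 9am is achievable: Roadmap -> 10am, OffsitePrep -> 12pm, Postmortem -> 8am, Kickoff -> 9am, Hiring -> 1pm, Legal -> 11am, One-on-one -> 2pm.

9am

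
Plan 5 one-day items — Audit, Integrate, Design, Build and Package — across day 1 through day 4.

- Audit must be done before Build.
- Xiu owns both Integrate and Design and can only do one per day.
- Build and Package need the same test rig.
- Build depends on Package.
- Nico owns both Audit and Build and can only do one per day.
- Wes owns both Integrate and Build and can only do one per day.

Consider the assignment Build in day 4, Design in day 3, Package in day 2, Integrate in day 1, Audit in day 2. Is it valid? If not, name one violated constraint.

Audit must be done before Build — holds.
Wes owns both Integrate and Build and can only do one per day — holds.
Xiu owns both Integrate and Design and can only do one per day — holds.
Build and Package need the same test rig — holds.
Nico owns both Audit and Build and can only do one per day — holds.
Build depends on Package — holds.

Yes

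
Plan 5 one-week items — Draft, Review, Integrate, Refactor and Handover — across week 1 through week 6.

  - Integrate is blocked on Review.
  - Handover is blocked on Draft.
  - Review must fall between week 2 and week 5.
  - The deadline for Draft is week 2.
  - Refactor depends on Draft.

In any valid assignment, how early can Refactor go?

week 2

Precedence pushes Refactor to at least week 2.
Refactor at week 2 is achievable: Review=week 2, Integrate=week 3, Draft=week 1, Handover=week 2, Refactor=week 2.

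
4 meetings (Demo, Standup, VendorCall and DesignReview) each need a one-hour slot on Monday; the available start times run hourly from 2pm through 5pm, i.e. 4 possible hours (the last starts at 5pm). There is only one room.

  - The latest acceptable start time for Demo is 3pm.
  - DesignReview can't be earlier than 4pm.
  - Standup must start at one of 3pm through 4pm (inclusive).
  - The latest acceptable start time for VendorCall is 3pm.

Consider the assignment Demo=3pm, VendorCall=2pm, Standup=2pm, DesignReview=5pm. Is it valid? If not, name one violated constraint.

DesignReview can't be earlier than 4pm — holds.
The latest acceptable start time for Demo is 3pm — holds.
The latest acceptable start time for VendorCall is 3pm — holds.
There is only one room — violated.
Standup must start at one of 3pm through 4pm (inclusive) — violated.

No — it violates: Standup must start at one of 3pm through 4pm (inclusive)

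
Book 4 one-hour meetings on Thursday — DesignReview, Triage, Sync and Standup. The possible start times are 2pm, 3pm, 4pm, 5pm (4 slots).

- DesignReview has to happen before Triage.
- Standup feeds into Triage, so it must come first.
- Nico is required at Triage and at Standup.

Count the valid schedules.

Splitting on DesignReview: it can be 2pm (24), 3pm (20), 4pm (12). Listing each branch's schedules as (Triage, Sync, Standup):
DesignReview=2pm: (3pm,2pm,2pm) (3pm,3pm,2pm) (3pm,4pm,2pm) (3pm,5pm,2pm) (4pm,2pm,2pm) (4pm,2pm,3pm) (4pm,3pm,2pm) (4pm,3pm,3pm) (4pm,4pm,2pm) (4pm,4pm,3pm) (4pm,5pm,2pm) (4pm,5pm,3pm) (5pm,2pm,2pm) (5pm,2pm,3pm) (5pm,2pm,4pm) (5pm,3pm,2pm) (5pm,3pm,3pm) (5pm,3pm,4pm) (5pm,4pm,2pm) (5pm,4pm,3pm) (5pm,4pm,4pm) (5pm,5pm,2pm) (5pm,5pm,3pm) (5pm,5pm,4pm) — 24.
DesignReview=3pm: (4pm,2pm,2pm) (4pm,2pm,3pm) (4pm,3pm,2pm) (4pm,3pm,3pm) (4pm,4pm,2pm) (4pm,4pm,3pm) (4pm,5pm,2pm) (4pm,5pm,3pm) (5pm,2pm,2pm) (5pm,2pm,3pm) (5pm,2pm,4pm) (5pm,3pm,2pm) (5pm,3pm,3pm) (5pm,3pm,4pm) (5pm,4pm,2pm) (5pm,4pm,3pm) (5pm,4pm,4pm) (5pm,5pm,2pm) (5pm,5pm,3pm) (5pm,5pm,4pm) — 20.
DesignReview=4pm: (5pm,2pm,2pm) (5pm,2pm,3pm) (5pm,2pm,4pm) (5pm,3pm,2pm) (5pm,3pm,3pm) (5pm,3pm,4pm) (5pm,4pm,2pm) (5pm,4pm,3pm) (5pm,4pm,4pm) (5pm,5pm,2pm) (5pm,5pm,3pm) (5pm,5pm,4pm) — 12.
Summing: 24 + 20 + 12 = 56.

56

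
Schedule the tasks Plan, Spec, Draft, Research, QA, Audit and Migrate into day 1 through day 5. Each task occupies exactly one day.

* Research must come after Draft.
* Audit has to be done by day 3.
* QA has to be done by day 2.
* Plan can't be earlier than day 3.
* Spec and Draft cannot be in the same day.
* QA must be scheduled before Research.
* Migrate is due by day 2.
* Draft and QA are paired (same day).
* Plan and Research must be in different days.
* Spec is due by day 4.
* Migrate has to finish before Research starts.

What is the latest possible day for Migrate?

day 2

Migrate's own window allows nothing later than day 2.
Migrate at day 2 is achievable: Draft=day 1; QA=day 1; Plan=day 3; Audit=day 1; Migrate=day 2; Research=day 4; Spec=day 2.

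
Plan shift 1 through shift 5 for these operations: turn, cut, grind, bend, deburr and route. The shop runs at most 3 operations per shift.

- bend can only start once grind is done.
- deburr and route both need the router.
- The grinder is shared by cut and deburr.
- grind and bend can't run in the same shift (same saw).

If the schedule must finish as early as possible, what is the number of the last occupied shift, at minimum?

shift 2

The precedence chain requires at least 2 distinct shifts.
With at most 3 per shift and 6 operations, at least 2 shifts are needed.
2 works (last occupied shift: shift 2): for example grind=shift 1, bend=shift 2, route=shift 2, cut=shift 2, turn=shift 1, deburr=shift 1.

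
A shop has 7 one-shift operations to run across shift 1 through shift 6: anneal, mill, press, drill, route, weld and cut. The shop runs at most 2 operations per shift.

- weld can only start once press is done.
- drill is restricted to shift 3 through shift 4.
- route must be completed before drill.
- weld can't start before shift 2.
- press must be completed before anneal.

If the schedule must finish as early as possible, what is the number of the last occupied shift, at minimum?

shift 4

The precedence chain requires at least 2 distinct shifts.
With at most 2 per shift and 7 operations, at least 4 shifts are needed.
drill can't be placed before shift 3, so the schedule must run through at least shift 3.
4 works (last occupied shift: shift 4): for example mill=shift 3, weld=shift 2, anneal=shift 2, press=shift 1, cut=shift 4, drill=shift 3, route=shift 1.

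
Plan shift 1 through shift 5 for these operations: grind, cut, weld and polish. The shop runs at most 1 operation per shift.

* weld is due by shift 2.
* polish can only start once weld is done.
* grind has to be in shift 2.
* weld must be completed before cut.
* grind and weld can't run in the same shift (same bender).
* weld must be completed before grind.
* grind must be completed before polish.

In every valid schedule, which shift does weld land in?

weld's window is shift 1–shift 2.
grind is fixed at shift 2, and weld can't share a shift with grind.
So weld must be shift 1.

shift 1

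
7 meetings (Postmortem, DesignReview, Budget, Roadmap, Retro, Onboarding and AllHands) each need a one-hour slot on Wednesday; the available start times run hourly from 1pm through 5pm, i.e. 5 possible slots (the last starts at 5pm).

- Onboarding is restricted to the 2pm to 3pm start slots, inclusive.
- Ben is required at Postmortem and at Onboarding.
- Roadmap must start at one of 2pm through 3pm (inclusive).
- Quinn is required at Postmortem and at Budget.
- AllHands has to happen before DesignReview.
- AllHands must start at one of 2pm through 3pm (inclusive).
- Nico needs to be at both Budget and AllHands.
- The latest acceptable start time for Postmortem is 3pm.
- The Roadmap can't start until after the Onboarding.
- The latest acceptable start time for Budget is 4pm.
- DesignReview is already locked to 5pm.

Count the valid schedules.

Splitting on Postmortem: it can be 1pm (20), 3pm (25). Listing each branch's schedules as (DesignReview, Budget, Roadmap, Retro, Onboarding, AllHands):
Postmortem=1pm: (5pm,2pm,3pm,1pm,2pm,3pm) (5pm,2pm,3pm,2pm,2pm,3pm) (5pm,2pm,3pm,3pm,2pm,3pm) (5pm,2pm,3pm,4pm,2pm,3pm) (5pm,2pm,3pm,5pm,2pm,3pm) (5pm,3pm,3pm,1pm,2pm,2pm) (5pm,3pm,3pm,2pm,2pm,2pm) (5pm,3pm,3pm,3pm,2pm,2pm) (5pm,3pm,3pm,4pm,2pm,2pm) (5pm,3pm,3pm,5pm,2pm,2pm) (5pm,4pm,3pm,1pm,2pm,2pm) (5pm,4pm,3pm,1pm,2pm,3pm) (5pm,4pm,3pm,2pm,2pm,2pm) (5pm,4pm,3pm,2pm,2pm,3pm) (5pm,4pm,3pm,3pm,2pm,2pm) (5pm,4pm,3pm,3pm,2pm,3pm) (5pm,4pm,3pm,4pm,2pm,2pm) (5pm,4pm,3pm,4pm,2pm,3pm) (5pm,4pm,3pm,5pm,2pm,2pm) (5pm,4pm,3pm,5pm,2pm,3pm) — 20.
Postmortem=3pm: (5pm,1pm,3pm,1pm,2pm,2pm) (5pm,1pm,3pm,1pm,2pm,3pm) (5pm,1pm,3pm,2pm,2pm,2pm) (5pm,1pm,3pm,2pm,2pm,3pm) (5pm,1pm,3pm,3pm,2pm,2pm) (5pm,1pm,3pm,3pm,2pm,3pm) (5pm,1pm,3pm,4pm,2pm,2pm) (5pm,1pm,3pm,4pm,2pm,3pm) (5pm,1pm,3pm,5pm,2pm,2pm) (5pm,1pm,3pm,5pm,2pm,3pm) (5pm,2pm,3pm,1pm,2pm,3pm) (5pm,2pm,3pm,2pm,2pm,3pm) (5pm,2pm,3pm,3pm,2pm,3pm) (5pm,2pm,3pm,4pm,2pm,3pm) (5pm,2pm,3pm,5pm,2pm,3pm) (5pm,4pm,3pm,1pm,2pm,2pm) (5pm,4pm,3pm,1pm,2pm,3pm) (5pm,4pm,3pm,2pm,2pm,2pm) (5pm,4pm,3pm,2pm,2pm,3pm) (5pm,4pm,3pm,3pm,2pm,2pm) (5pm,4pm,3pm,3pm,2pm,3pm) (5pm,4pm,3pm,4pm,2pm,2pm) (5pm,4pm,3pm,4pm,2pm,3pm) (5pm,4pm,3pm,5pm,2pm,2pm) (5pm,4pm,3pm,5pm,2pm,3pm) — 25.
Summing: 20 + 25 = 45.

45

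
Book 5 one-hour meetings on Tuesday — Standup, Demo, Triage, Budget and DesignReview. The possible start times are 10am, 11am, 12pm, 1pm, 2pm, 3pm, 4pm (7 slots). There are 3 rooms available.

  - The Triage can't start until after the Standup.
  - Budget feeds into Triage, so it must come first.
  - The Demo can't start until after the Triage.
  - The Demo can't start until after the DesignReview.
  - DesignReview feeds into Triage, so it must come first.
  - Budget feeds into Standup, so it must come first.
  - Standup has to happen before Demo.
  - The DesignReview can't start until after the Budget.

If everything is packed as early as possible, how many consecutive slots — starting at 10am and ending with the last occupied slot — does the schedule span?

4

The precedence chain requires at least 4 distinct slots.
With at most 3 per slot and 5 meetings, at least 2 slots are needed.
4 works (last occupied slot: 1pm): for example Demo -> 1pm; Budget -> 10am; DesignReview -> 11am; Standup -> 11am; Triage -> 12pm.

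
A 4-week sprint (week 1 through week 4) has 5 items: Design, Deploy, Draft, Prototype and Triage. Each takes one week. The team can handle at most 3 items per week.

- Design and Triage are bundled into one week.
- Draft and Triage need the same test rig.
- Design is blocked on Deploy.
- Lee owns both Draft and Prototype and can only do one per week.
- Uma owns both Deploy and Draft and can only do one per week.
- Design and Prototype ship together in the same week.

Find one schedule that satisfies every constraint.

Design=week 2; Deploy=week 1; Triage=week 2; Prototype=week 2; Draft=week 3

Checking: Deploy(week 1) before Design(week 2); Draft(week 3) != Prototype(week 2); Deploy(week 1) != Draft(week 3); Draft(week 3) != Triage(week 2); Design = Triage = week 2; Design = Prototype = week 2; max 3 per week (cap 3).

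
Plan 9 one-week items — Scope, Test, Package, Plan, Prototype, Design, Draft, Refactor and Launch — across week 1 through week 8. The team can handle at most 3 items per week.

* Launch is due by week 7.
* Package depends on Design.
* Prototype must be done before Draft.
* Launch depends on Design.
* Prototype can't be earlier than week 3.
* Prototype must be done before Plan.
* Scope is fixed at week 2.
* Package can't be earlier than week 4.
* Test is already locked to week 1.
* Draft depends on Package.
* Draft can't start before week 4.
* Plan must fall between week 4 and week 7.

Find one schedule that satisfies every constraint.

Design -> week 1, Prototype -> week 3, Launch -> week 2, Plan -> week 4, Package -> week 4, Draft -> week 5, Scope -> week 2, Test -> week 1, Refactor -> week 1

Checking: Prototype(week 3) before Draft(week 5); Package(week 4) before Draft(week 5); Design(week 1) before Launch(week 2); Prototype(week 3) before Plan(week 4); Design(week 1) before Package(week 4); Draft=week 5 in [week 4,week 8]; Test=week 1 in [week 1,week 1]; Package=week 4 in [week 4,week 8]; Scope=week 2 in [week 2,week 2]; Launch=week 2 in [week 1,week 7]; Prototype=week 3 in [week 3,week 8]; Plan=week 4 in [week 4,week 7]; max 3 per week (cap 3).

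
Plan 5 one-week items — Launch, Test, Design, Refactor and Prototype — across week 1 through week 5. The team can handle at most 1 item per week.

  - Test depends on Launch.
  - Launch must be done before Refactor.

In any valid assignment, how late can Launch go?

week 3

Downstream work caps Launch at week 4.
Launch at week 3 is achievable: Prototype=week 2; Refactor=week 5; Test=week 4; Design=week 1; Launch=week 3.
Nothing later works — the capacity limit rule out every week after week 3.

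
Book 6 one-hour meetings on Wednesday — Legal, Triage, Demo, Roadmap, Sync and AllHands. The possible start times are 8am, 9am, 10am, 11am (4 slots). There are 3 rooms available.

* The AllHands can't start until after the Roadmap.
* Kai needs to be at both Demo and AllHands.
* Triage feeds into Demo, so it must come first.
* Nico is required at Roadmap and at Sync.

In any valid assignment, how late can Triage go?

10am

Downstream work caps Triage at 10am.
Triage at 10am is achievable: AllHands -> 9am, Sync -> 9am, Roadmap -> 8am, Legal -> 8am, Triage -> 10am, Demo -> 11am.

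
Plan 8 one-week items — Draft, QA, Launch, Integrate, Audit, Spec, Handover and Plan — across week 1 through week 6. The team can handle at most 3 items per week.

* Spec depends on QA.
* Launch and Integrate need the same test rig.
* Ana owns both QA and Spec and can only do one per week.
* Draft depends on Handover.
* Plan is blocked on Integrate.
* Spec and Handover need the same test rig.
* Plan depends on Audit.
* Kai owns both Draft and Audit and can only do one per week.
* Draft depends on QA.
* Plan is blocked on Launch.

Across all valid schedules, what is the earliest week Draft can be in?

Precedence pushes Draft to at least week 2.
Draft at week 2 is achievable: Integrate=week 2; Audit=week 3; Handover=week 1; Plan=week 4; Draft=week 2; Launch=week 1; QA=week 1; Spec=week 2.

week 2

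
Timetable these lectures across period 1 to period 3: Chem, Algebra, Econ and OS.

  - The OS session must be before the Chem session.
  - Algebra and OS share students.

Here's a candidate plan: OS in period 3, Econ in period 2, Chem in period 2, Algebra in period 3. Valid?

The OS session must be before the Chem session — violated.
Algebra and OS share students — violated.

No. The OS session must be before the Chem session is not satisfied.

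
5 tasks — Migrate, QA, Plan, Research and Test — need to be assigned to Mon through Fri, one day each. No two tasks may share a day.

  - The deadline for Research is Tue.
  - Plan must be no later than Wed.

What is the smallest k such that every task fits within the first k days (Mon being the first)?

With at most 1 per day and 5 tasks, at least 5 days are needed.
5 works (last occupied day: Fri): for example QA=Thu; Migrate=Wed; Plan=Tue; Test=Fri; Research=Mon.

5 days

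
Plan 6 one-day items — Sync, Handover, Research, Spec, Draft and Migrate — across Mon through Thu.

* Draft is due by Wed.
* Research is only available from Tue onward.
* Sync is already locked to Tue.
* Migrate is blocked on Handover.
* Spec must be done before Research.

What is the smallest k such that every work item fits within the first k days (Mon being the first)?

2 days

The precedence chain requires at least 2 distinct days.
2 works (last occupied day: Tue): for example Migrate=Tue; Handover=Mon; Research=Tue; Draft=Mon; Sync=Tue; Spec=Mon.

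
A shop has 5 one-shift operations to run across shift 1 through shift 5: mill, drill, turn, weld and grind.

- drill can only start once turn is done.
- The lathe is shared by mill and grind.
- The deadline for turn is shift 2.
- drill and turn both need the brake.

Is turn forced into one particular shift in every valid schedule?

No

turn can be shift 1 (e.g. drill -> shift 2; grind -> shift 2; weld -> shift 1; mill -> shift 1; turn -> shift 1) or shift 2 (e.g. turn=shift 2, weld=shift 1, drill=shift 3, grind=shift 2, mill=shift 1).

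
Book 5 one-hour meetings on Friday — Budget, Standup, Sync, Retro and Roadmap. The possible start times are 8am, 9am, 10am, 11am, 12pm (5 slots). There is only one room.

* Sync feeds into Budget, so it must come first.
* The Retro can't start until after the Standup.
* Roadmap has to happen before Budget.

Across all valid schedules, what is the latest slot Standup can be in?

11am

Downstream work caps Standup at 11am.
Standup at 11am is achievable: Budget -> 10am; Retro -> 12pm; Standup -> 11am; Roadmap -> 9am; Sync -> 8am.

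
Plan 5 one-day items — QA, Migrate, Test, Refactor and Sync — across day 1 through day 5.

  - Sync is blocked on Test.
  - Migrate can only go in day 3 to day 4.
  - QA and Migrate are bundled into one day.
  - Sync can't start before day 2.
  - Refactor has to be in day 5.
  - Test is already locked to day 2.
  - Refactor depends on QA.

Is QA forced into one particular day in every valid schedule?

No

QA can be day 3 (e.g. QA -> day 3, Migrate -> day 3, Test -> day 2, Refactor -> day 5, Sync -> day 3) or day 4 (e.g. Sync -> day 3; Test -> day 2; QA -> day 4; Refactor -> day 5; Migrate -> day 4).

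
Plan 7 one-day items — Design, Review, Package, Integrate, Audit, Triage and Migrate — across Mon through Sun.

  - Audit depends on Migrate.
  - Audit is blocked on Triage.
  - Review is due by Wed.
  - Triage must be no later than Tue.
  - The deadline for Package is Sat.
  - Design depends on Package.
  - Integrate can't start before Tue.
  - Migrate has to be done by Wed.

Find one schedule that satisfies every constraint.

Audit in Tue; Migrate in Mon; Review in Mon; Triage in Mon; Integrate in Tue; Design in Tue; Package in Mon

Checking: Migrate(Mon) before Audit(Tue); Triage(Mon) before Audit(Tue); Package(Mon) before Design(Tue); Review=Mon in [Mon,Wed]; Package=Mon in [Mon,Sat]; Triage=Mon in [Mon,Tue]; Integrate=Tue in [Tue,Sun]; Migrate=Mon in [Mon,Wed].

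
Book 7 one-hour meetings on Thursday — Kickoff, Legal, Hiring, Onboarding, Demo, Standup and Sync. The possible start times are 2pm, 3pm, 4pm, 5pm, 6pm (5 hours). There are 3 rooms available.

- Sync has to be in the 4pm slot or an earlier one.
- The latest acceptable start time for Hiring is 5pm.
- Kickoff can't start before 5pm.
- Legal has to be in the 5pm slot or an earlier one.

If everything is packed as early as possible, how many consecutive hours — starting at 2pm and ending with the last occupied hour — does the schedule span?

4

With at most 3 per hour and 7 meetings, at least 3 hours are needed.
Kickoff can't be placed before 5pm — that is hour 4 counting from 2pm — so the schedule must run through at least 4 hours.
4 works (last occupied hour: 5pm): for example Hiring -> 2pm; Onboarding -> 3pm; Kickoff -> 5pm; Standup -> 3pm; Legal -> 2pm; Demo -> 3pm; Sync -> 2pm.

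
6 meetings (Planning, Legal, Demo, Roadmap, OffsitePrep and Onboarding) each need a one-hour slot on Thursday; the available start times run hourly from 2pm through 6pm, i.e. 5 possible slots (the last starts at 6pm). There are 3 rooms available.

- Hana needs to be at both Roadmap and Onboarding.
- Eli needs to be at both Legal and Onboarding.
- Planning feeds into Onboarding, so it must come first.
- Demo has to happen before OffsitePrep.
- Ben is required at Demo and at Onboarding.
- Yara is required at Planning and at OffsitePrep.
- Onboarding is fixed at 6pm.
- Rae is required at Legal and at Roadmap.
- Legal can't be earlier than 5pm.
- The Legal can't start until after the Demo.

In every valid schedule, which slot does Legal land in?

Legal's window is 5pm–6pm.
Onboarding is fixed at 6pm, and Legal can't share a slot with Onboarding.
So Legal must be 5pm.

5pm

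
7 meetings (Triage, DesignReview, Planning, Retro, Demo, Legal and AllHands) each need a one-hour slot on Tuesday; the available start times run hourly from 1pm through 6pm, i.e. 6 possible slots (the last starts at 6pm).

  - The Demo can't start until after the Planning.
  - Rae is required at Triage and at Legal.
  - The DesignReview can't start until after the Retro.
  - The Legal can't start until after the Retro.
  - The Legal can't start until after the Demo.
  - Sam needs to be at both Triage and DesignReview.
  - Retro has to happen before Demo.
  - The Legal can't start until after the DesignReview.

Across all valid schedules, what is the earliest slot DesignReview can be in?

Precedence pushes DesignReview to at least 2pm; downstream work caps DesignReview at 5pm.
DesignReview at 2pm is achievable: Demo -> 2pm, Triage -> 1pm, Legal -> 3pm, Retro -> 1pm, Planning -> 1pm, AllHands -> 1pm, DesignReview -> 2pm.

2pm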